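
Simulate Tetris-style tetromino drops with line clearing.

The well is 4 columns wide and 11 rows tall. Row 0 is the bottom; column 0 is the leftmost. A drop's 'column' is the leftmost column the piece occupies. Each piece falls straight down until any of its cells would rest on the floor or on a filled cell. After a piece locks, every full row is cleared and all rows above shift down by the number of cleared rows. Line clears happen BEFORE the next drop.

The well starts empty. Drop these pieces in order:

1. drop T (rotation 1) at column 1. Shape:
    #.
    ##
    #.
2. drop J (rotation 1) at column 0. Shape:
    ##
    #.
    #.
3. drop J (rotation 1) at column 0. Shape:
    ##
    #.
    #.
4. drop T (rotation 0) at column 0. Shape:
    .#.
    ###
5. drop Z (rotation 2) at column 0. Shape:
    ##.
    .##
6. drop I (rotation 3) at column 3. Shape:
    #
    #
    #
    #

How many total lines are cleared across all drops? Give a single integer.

Drop 1: T rot1 at col 1 lands with bottom-row=0; cleared 0 line(s) (total 0); column heights now [0 3 2 0], max=3
Drop 2: J rot1 at col 0 lands with bottom-row=1; cleared 0 line(s) (total 0); column heights now [4 4 2 0], max=4
Drop 3: J rot1 at col 0 lands with bottom-row=4; cleared 0 line(s) (total 0); column heights now [7 7 2 0], max=7
Drop 4: T rot0 at col 0 lands with bottom-row=7; cleared 0 line(s) (total 0); column heights now [8 9 8 0], max=9
Drop 5: Z rot2 at col 0 lands with bottom-row=9; cleared 0 line(s) (total 0); column heights now [11 11 10 0], max=11
Drop 6: I rot3 at col 3 lands with bottom-row=0; cleared 1 line(s) (total 1); column heights now [10 10 9 3], max=10

Answer: 1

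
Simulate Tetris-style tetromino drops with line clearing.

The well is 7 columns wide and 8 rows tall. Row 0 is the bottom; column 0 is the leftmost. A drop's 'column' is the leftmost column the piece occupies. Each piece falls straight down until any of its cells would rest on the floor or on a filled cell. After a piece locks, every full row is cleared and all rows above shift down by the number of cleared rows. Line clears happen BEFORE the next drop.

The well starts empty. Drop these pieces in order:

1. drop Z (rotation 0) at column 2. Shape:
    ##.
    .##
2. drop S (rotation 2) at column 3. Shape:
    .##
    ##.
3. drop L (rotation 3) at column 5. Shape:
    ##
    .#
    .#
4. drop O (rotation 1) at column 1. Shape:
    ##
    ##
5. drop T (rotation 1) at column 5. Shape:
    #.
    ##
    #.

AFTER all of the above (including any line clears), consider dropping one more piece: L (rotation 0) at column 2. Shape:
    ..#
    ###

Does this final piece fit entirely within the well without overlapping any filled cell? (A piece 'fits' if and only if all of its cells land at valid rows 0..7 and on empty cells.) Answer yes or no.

Answer: yes

Derivation:
Drop 1: Z rot0 at col 2 lands with bottom-row=0; cleared 0 line(s) (total 0); column heights now [0 0 2 2 1 0 0], max=2
Drop 2: S rot2 at col 3 lands with bottom-row=2; cleared 0 line(s) (total 0); column heights now [0 0 2 3 4 4 0], max=4
Drop 3: L rot3 at col 5 lands with bottom-row=2; cleared 0 line(s) (total 0); column heights now [0 0 2 3 4 5 5], max=5
Drop 4: O rot1 at col 1 lands with bottom-row=2; cleared 0 line(s) (total 0); column heights now [0 4 4 3 4 5 5], max=5
Drop 5: T rot1 at col 5 lands with bottom-row=5; cleared 0 line(s) (total 0); column heights now [0 4 4 3 4 8 7], max=8
Test piece L rot0 at col 2 (width 3): heights before test = [0 4 4 3 4 8 7]; fits = True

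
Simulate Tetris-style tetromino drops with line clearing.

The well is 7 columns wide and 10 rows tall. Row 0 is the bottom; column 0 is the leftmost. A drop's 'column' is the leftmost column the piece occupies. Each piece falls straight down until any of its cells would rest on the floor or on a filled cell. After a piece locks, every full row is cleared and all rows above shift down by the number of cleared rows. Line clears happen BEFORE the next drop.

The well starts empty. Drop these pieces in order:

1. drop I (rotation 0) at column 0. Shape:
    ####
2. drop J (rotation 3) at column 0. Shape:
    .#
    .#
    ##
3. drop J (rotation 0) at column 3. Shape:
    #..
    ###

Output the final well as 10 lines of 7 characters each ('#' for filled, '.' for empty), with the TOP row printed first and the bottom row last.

Answer: .......
.......
.......
.......
.......
.......
.#.....
.#.#...
##.###.
####...

Derivation:
Drop 1: I rot0 at col 0 lands with bottom-row=0; cleared 0 line(s) (total 0); column heights now [1 1 1 1 0 0 0], max=1
Drop 2: J rot3 at col 0 lands with bottom-row=1; cleared 0 line(s) (total 0); column heights now [2 4 1 1 0 0 0], max=4
Drop 3: J rot0 at col 3 lands with bottom-row=1; cleared 0 line(s) (total 0); column heights now [2 4 1 3 2 2 0], max=4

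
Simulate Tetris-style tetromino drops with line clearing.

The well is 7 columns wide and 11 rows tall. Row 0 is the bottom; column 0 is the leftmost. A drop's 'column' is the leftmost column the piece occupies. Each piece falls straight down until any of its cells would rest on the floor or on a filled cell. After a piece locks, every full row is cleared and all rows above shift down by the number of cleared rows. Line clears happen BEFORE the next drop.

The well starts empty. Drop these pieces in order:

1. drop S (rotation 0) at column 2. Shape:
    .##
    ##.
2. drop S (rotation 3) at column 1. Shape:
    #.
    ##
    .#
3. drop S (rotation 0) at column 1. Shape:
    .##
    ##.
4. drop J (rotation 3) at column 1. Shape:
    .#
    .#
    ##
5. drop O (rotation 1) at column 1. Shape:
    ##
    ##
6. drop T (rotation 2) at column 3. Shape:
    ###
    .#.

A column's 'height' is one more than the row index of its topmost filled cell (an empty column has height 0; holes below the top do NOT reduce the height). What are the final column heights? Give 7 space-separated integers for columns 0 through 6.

Drop 1: S rot0 at col 2 lands with bottom-row=0; cleared 0 line(s) (total 0); column heights now [0 0 1 2 2 0 0], max=2
Drop 2: S rot3 at col 1 lands with bottom-row=1; cleared 0 line(s) (total 0); column heights now [0 4 3 2 2 0 0], max=4
Drop 3: S rot0 at col 1 lands with bottom-row=4; cleared 0 line(s) (total 0); column heights now [0 5 6 6 2 0 0], max=6
Drop 4: J rot3 at col 1 lands with bottom-row=6; cleared 0 line(s) (total 0); column heights now [0 7 9 6 2 0 0], max=9
Drop 5: O rot1 at col 1 lands with bottom-row=9; cleared 0 line(s) (total 0); column heights now [0 11 11 6 2 0 0], max=11
Drop 6: T rot2 at col 3 lands with bottom-row=5; cleared 0 line(s) (total 0); column heights now [0 11 11 7 7 7 0], max=11

Answer: 0 11 11 7 7 7 0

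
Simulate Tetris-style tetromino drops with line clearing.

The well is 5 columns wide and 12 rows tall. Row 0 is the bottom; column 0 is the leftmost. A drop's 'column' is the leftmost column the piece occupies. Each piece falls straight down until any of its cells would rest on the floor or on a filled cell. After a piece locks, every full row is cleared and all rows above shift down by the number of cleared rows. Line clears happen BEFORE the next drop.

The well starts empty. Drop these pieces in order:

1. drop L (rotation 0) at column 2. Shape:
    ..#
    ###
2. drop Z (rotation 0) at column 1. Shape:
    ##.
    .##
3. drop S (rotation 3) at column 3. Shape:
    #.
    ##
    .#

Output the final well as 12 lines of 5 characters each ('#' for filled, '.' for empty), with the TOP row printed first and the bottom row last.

Drop 1: L rot0 at col 2 lands with bottom-row=0; cleared 0 line(s) (total 0); column heights now [0 0 1 1 2], max=2
Drop 2: Z rot0 at col 1 lands with bottom-row=1; cleared 0 line(s) (total 0); column heights now [0 3 3 2 2], max=3
Drop 3: S rot3 at col 3 lands with bottom-row=2; cleared 0 line(s) (total 0); column heights now [0 3 3 5 4], max=5

Answer: .....
.....
.....
.....
.....
.....
.....
...#.
...##
.##.#
..###
..###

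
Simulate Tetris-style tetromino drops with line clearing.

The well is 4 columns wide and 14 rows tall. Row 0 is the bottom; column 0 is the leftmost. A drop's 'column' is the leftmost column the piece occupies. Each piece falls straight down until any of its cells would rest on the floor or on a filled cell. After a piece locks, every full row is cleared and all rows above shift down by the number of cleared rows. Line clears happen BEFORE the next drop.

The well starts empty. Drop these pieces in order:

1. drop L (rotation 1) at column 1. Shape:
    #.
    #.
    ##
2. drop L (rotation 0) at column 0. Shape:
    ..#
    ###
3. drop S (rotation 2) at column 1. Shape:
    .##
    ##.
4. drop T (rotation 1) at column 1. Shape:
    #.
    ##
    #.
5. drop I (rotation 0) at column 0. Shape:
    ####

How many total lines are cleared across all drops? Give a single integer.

Answer: 1

Derivation:
Drop 1: L rot1 at col 1 lands with bottom-row=0; cleared 0 line(s) (total 0); column heights now [0 3 1 0], max=3
Drop 2: L rot0 at col 0 lands with bottom-row=3; cleared 0 line(s) (total 0); column heights now [4 4 5 0], max=5
Drop 3: S rot2 at col 1 lands with bottom-row=5; cleared 0 line(s) (total 0); column heights now [4 6 7 7], max=7
Drop 4: T rot1 at col 1 lands with bottom-row=6; cleared 0 line(s) (total 0); column heights now [4 9 8 7], max=9
Drop 5: I rot0 at col 0 lands with bottom-row=9; cleared 1 line(s) (total 1); column heights now [4 9 8 7], max=9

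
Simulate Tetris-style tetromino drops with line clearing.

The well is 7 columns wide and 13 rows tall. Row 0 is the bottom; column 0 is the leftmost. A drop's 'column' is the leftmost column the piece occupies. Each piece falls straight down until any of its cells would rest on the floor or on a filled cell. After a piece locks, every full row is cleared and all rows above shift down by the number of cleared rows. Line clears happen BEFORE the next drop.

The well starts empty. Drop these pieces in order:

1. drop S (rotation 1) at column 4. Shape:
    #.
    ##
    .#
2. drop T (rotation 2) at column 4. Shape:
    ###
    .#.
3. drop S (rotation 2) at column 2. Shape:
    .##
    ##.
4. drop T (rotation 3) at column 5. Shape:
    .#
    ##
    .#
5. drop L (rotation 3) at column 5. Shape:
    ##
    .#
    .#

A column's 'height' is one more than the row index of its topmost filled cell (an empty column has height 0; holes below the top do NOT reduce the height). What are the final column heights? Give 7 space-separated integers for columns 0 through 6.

Answer: 0 0 4 5 5 10 10

Derivation:
Drop 1: S rot1 at col 4 lands with bottom-row=0; cleared 0 line(s) (total 0); column heights now [0 0 0 0 3 2 0], max=3
Drop 2: T rot2 at col 4 lands with bottom-row=2; cleared 0 line(s) (total 0); column heights now [0 0 0 0 4 4 4], max=4
Drop 3: S rot2 at col 2 lands with bottom-row=3; cleared 0 line(s) (total 0); column heights now [0 0 4 5 5 4 4], max=5
Drop 4: T rot3 at col 5 lands with bottom-row=4; cleared 0 line(s) (total 0); column heights now [0 0 4 5 5 6 7], max=7
Drop 5: L rot3 at col 5 lands with bottom-row=7; cleared 0 line(s) (total 0); column heights now [0 0 4 5 5 10 10], max=10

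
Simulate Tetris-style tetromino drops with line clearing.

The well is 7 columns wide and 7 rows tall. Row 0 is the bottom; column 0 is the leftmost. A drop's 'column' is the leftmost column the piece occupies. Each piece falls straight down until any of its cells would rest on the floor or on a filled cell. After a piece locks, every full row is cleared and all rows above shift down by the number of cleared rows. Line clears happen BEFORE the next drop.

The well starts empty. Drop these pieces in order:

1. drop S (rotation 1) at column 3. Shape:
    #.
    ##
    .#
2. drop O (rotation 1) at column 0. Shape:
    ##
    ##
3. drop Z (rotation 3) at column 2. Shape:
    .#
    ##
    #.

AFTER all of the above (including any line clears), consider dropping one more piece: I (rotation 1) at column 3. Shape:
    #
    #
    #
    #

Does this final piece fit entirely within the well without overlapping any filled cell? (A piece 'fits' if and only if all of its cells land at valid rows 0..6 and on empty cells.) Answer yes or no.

Drop 1: S rot1 at col 3 lands with bottom-row=0; cleared 0 line(s) (total 0); column heights now [0 0 0 3 2 0 0], max=3
Drop 2: O rot1 at col 0 lands with bottom-row=0; cleared 0 line(s) (total 0); column heights now [2 2 0 3 2 0 0], max=3
Drop 3: Z rot3 at col 2 lands with bottom-row=2; cleared 0 line(s) (total 0); column heights now [2 2 4 5 2 0 0], max=5
Test piece I rot1 at col 3 (width 1): heights before test = [2 2 4 5 2 0 0]; fits = False

Answer: no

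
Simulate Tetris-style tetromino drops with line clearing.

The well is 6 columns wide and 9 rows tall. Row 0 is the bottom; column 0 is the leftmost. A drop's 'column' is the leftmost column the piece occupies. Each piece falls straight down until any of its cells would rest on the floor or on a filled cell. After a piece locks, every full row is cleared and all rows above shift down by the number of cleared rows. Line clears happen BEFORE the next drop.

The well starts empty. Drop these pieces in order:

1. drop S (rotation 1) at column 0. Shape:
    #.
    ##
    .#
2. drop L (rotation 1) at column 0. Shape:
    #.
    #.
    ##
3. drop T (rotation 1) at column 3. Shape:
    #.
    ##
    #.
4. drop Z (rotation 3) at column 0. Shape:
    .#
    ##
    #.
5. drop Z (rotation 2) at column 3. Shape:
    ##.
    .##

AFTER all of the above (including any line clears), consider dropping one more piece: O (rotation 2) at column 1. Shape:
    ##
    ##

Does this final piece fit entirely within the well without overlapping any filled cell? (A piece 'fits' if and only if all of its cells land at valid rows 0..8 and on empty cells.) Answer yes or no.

Answer: no

Derivation:
Drop 1: S rot1 at col 0 lands with bottom-row=0; cleared 0 line(s) (total 0); column heights now [3 2 0 0 0 0], max=3
Drop 2: L rot1 at col 0 lands with bottom-row=3; cleared 0 line(s) (total 0); column heights now [6 4 0 0 0 0], max=6
Drop 3: T rot1 at col 3 lands with bottom-row=0; cleared 0 line(s) (total 0); column heights now [6 4 0 3 2 0], max=6
Drop 4: Z rot3 at col 0 lands with bottom-row=6; cleared 0 line(s) (total 0); column heights now [8 9 0 3 2 0], max=9
Drop 5: Z rot2 at col 3 lands with bottom-row=2; cleared 0 line(s) (total 0); column heights now [8 9 0 4 4 3], max=9
Test piece O rot2 at col 1 (width 2): heights before test = [8 9 0 4 4 3]; fits = False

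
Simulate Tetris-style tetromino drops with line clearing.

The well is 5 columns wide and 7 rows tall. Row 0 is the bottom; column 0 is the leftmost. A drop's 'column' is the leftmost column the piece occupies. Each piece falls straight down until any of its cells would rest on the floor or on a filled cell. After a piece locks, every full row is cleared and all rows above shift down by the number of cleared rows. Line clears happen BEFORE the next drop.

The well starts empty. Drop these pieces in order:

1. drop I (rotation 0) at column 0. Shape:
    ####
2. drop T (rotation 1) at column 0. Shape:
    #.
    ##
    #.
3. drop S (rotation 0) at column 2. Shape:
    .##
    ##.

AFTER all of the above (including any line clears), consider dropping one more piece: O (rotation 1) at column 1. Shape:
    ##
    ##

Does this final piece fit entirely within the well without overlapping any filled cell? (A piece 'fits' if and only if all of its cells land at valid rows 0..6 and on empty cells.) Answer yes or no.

Drop 1: I rot0 at col 0 lands with bottom-row=0; cleared 0 line(s) (total 0); column heights now [1 1 1 1 0], max=1
Drop 2: T rot1 at col 0 lands with bottom-row=1; cleared 0 line(s) (total 0); column heights now [4 3 1 1 0], max=4
Drop 3: S rot0 at col 2 lands with bottom-row=1; cleared 0 line(s) (total 0); column heights now [4 3 2 3 3], max=4
Test piece O rot1 at col 1 (width 2): heights before test = [4 3 2 3 3]; fits = True

Answer: yes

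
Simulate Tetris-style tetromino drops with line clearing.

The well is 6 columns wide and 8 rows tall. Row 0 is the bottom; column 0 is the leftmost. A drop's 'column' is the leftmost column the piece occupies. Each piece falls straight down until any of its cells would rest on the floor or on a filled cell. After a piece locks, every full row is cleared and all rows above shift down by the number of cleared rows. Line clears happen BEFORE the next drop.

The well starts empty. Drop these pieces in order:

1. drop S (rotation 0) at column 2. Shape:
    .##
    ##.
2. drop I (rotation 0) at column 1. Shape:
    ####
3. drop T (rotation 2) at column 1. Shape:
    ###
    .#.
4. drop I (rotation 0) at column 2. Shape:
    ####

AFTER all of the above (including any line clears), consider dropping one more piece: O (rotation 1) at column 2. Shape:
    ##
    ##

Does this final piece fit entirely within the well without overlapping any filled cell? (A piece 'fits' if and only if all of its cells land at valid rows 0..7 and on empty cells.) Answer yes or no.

Answer: yes

Derivation:
Drop 1: S rot0 at col 2 lands with bottom-row=0; cleared 0 line(s) (total 0); column heights now [0 0 1 2 2 0], max=2
Drop 2: I rot0 at col 1 lands with bottom-row=2; cleared 0 line(s) (total 0); column heights now [0 3 3 3 3 0], max=3
Drop 3: T rot2 at col 1 lands with bottom-row=3; cleared 0 line(s) (total 0); column heights now [0 5 5 5 3 0], max=5
Drop 4: I rot0 at col 2 lands with bottom-row=5; cleared 0 line(s) (total 0); column heights now [0 5 6 6 6 6], max=6
Test piece O rot1 at col 2 (width 2): heights before test = [0 5 6 6 6 6]; fits = True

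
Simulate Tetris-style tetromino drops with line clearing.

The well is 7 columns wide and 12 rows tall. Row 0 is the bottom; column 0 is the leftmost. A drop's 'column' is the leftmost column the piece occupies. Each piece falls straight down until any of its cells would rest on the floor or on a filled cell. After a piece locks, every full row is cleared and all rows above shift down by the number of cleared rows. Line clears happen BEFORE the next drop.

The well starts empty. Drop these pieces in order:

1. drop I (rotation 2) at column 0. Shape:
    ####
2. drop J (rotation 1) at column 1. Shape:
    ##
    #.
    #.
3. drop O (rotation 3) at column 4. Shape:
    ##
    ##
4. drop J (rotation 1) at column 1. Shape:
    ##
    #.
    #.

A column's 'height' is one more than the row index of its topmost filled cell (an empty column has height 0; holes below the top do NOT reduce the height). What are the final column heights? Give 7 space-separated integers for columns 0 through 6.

Answer: 1 7 7 1 2 2 0

Derivation:
Drop 1: I rot2 at col 0 lands with bottom-row=0; cleared 0 line(s) (total 0); column heights now [1 1 1 1 0 0 0], max=1
Drop 2: J rot1 at col 1 lands with bottom-row=1; cleared 0 line(s) (total 0); column heights now [1 4 4 1 0 0 0], max=4
Drop 3: O rot3 at col 4 lands with bottom-row=0; cleared 0 line(s) (total 0); column heights now [1 4 4 1 2 2 0], max=4
Drop 4: J rot1 at col 1 lands with bottom-row=4; cleared 0 line(s) (total 0); column heights now [1 7 7 1 2 2 0], max=7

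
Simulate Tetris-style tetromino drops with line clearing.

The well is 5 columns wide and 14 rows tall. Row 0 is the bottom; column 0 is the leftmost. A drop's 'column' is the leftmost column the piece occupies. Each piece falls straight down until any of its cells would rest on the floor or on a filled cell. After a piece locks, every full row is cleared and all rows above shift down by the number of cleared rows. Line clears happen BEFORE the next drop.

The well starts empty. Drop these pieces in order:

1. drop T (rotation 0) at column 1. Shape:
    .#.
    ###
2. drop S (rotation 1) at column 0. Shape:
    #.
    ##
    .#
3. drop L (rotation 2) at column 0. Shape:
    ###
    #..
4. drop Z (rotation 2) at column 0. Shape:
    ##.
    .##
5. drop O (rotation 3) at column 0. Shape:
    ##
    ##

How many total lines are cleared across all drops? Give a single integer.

Drop 1: T rot0 at col 1 lands with bottom-row=0; cleared 0 line(s) (total 0); column heights now [0 1 2 1 0], max=2
Drop 2: S rot1 at col 0 lands with bottom-row=1; cleared 0 line(s) (total 0); column heights now [4 3 2 1 0], max=4
Drop 3: L rot2 at col 0 lands with bottom-row=4; cleared 0 line(s) (total 0); column heights now [6 6 6 1 0], max=6
Drop 4: Z rot2 at col 0 lands with bottom-row=6; cleared 0 line(s) (total 0); column heights now [8 8 7 1 0], max=8
Drop 5: O rot3 at col 0 lands with bottom-row=8; cleared 0 line(s) (total 0); column heights now [10 10 7 1 0], max=10

Answer: 0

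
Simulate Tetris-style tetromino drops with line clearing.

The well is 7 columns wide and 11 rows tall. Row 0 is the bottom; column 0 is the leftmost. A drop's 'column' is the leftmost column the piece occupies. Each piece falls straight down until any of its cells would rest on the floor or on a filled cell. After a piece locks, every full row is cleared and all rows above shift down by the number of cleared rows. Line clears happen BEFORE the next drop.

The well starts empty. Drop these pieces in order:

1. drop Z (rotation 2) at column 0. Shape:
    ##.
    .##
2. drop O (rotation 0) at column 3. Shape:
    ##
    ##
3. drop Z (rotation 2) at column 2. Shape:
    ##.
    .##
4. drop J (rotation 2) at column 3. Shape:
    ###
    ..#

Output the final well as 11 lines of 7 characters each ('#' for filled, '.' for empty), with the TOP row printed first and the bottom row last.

Answer: .......
.......
.......
.......
.......
.......
...###.
..##.#.
...##..
##.##..
.####..

Derivation:
Drop 1: Z rot2 at col 0 lands with bottom-row=0; cleared 0 line(s) (total 0); column heights now [2 2 1 0 0 0 0], max=2
Drop 2: O rot0 at col 3 lands with bottom-row=0; cleared 0 line(s) (total 0); column heights now [2 2 1 2 2 0 0], max=2
Drop 3: Z rot2 at col 2 lands with bottom-row=2; cleared 0 line(s) (total 0); column heights now [2 2 4 4 3 0 0], max=4
Drop 4: J rot2 at col 3 lands with bottom-row=3; cleared 0 line(s) (total 0); column heights now [2 2 4 5 5 5 0], max=5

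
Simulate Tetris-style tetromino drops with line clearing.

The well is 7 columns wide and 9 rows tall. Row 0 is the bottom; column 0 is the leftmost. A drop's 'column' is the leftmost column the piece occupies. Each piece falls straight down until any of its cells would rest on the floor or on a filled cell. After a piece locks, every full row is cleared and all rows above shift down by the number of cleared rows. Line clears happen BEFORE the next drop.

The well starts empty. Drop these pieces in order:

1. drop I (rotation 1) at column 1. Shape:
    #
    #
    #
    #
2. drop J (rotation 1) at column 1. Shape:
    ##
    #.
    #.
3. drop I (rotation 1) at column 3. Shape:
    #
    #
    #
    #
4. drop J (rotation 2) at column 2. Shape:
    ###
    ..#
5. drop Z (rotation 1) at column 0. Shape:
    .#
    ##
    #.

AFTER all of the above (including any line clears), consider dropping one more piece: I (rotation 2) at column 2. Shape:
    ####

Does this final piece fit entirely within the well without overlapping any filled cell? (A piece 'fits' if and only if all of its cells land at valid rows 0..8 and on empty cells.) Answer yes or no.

Answer: yes

Derivation:
Drop 1: I rot1 at col 1 lands with bottom-row=0; cleared 0 line(s) (total 0); column heights now [0 4 0 0 0 0 0], max=4
Drop 2: J rot1 at col 1 lands with bottom-row=4; cleared 0 line(s) (total 0); column heights now [0 7 7 0 0 0 0], max=7
Drop 3: I rot1 at col 3 lands with bottom-row=0; cleared 0 line(s) (total 0); column heights now [0 7 7 4 0 0 0], max=7
Drop 4: J rot2 at col 2 lands with bottom-row=6; cleared 0 line(s) (total 0); column heights now [0 7 8 8 8 0 0], max=8
Drop 5: Z rot1 at col 0 lands with bottom-row=6; cleared 0 line(s) (total 0); column heights now [8 9 8 8 8 0 0], max=9
Test piece I rot2 at col 2 (width 4): heights before test = [8 9 8 8 8 0 0]; fits = True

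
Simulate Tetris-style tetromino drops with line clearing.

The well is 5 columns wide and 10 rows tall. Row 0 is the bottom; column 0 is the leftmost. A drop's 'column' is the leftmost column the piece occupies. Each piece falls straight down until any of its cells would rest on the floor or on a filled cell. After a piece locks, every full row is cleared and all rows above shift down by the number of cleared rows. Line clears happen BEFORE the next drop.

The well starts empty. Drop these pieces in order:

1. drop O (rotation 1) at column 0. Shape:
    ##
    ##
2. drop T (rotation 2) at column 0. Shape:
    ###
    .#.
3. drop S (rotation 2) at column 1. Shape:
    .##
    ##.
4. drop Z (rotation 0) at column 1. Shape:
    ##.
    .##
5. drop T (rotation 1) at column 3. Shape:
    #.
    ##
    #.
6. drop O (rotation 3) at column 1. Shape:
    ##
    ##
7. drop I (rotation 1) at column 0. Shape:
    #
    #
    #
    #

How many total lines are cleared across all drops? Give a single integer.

Answer: 0

Derivation:
Drop 1: O rot1 at col 0 lands with bottom-row=0; cleared 0 line(s) (total 0); column heights now [2 2 0 0 0], max=2
Drop 2: T rot2 at col 0 lands with bottom-row=2; cleared 0 line(s) (total 0); column heights now [4 4 4 0 0], max=4
Drop 3: S rot2 at col 1 lands with bottom-row=4; cleared 0 line(s) (total 0); column heights now [4 5 6 6 0], max=6
Drop 4: Z rot0 at col 1 lands with bottom-row=6; cleared 0 line(s) (total 0); column heights now [4 8 8 7 0], max=8
Drop 5: T rot1 at col 3 lands with bottom-row=7; cleared 0 line(s) (total 0); column heights now [4 8 8 10 9], max=10
Drop 6: O rot3 at col 1 lands with bottom-row=8; cleared 0 line(s) (total 0); column heights now [4 10 10 10 9], max=10
Drop 7: I rot1 at col 0 lands with bottom-row=4; cleared 0 line(s) (total 0); column heights now [8 10 10 10 9], max=10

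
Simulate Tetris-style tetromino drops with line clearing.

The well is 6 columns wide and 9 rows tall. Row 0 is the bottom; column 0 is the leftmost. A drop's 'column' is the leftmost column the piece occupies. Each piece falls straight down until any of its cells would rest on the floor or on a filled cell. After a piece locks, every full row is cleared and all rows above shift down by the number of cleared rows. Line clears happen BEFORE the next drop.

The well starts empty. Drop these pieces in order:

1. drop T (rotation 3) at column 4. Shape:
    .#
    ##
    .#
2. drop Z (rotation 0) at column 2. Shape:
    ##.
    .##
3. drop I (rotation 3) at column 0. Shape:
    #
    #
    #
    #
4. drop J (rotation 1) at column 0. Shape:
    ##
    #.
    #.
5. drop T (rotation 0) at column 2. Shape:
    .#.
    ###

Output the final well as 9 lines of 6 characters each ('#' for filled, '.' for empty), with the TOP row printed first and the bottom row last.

Answer: ......
......
##....
#..#..
#.###.
#.##..
#..###
#...##
#....#

Derivation:
Drop 1: T rot3 at col 4 lands with bottom-row=0; cleared 0 line(s) (total 0); column heights now [0 0 0 0 2 3], max=3
Drop 2: Z rot0 at col 2 lands with bottom-row=2; cleared 0 line(s) (total 0); column heights now [0 0 4 4 3 3], max=4
Drop 3: I rot3 at col 0 lands with bottom-row=0; cleared 0 line(s) (total 0); column heights now [4 0 4 4 3 3], max=4
Drop 4: J rot1 at col 0 lands with bottom-row=4; cleared 0 line(s) (total 0); column heights now [7 7 4 4 3 3], max=7
Drop 5: T rot0 at col 2 lands with bottom-row=4; cleared 0 line(s) (total 0); column heights now [7 7 5 6 5 3], max=7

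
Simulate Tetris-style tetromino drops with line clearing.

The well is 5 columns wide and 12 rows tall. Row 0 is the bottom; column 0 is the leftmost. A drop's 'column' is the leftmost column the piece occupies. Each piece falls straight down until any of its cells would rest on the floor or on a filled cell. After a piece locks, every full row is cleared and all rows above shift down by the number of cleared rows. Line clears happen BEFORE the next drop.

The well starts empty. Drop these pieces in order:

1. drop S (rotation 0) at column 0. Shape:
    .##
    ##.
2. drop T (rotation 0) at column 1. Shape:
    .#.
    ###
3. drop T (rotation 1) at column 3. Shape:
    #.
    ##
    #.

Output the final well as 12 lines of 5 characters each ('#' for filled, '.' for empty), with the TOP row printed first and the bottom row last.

Drop 1: S rot0 at col 0 lands with bottom-row=0; cleared 0 line(s) (total 0); column heights now [1 2 2 0 0], max=2
Drop 2: T rot0 at col 1 lands with bottom-row=2; cleared 0 line(s) (total 0); column heights now [1 3 4 3 0], max=4
Drop 3: T rot1 at col 3 lands with bottom-row=3; cleared 0 line(s) (total 0); column heights now [1 3 4 6 5], max=6

Answer: .....
.....
.....
.....
.....
.....
...#.
...##
..##.
.###.
.##..
##...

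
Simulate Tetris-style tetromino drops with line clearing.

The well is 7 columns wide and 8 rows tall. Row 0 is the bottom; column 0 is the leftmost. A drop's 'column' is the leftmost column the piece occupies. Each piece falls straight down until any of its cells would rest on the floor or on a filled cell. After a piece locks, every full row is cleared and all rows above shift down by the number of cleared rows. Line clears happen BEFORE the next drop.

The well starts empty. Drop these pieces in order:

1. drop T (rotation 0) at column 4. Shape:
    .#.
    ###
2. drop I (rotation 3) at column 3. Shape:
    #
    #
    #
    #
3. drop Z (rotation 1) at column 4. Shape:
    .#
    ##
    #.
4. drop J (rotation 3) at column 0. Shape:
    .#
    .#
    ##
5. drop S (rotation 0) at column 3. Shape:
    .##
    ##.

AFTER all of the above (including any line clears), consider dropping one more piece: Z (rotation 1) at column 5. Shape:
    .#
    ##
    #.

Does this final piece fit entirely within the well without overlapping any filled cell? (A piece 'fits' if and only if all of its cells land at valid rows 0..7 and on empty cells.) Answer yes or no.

Drop 1: T rot0 at col 4 lands with bottom-row=0; cleared 0 line(s) (total 0); column heights now [0 0 0 0 1 2 1], max=2
Drop 2: I rot3 at col 3 lands with bottom-row=0; cleared 0 line(s) (total 0); column heights now [0 0 0 4 1 2 1], max=4
Drop 3: Z rot1 at col 4 lands with bottom-row=1; cleared 0 line(s) (total 0); column heights now [0 0 0 4 3 4 1], max=4
Drop 4: J rot3 at col 0 lands with bottom-row=0; cleared 0 line(s) (total 0); column heights now [1 3 0 4 3 4 1], max=4
Drop 5: S rot0 at col 3 lands with bottom-row=4; cleared 0 line(s) (total 0); column heights now [1 3 0 5 6 6 1], max=6
Test piece Z rot1 at col 5 (width 2): heights before test = [1 3 0 5 6 6 1]; fits = False

Answer: no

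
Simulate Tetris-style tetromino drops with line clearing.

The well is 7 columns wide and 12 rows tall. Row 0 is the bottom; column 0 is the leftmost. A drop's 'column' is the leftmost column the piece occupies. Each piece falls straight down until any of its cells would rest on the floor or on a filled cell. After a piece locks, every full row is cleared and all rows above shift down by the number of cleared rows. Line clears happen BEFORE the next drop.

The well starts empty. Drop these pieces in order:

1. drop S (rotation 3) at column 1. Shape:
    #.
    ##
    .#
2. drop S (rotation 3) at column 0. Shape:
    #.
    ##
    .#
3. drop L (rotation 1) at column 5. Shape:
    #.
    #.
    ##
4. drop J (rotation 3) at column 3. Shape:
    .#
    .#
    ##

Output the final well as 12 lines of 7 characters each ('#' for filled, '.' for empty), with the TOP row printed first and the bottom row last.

Answer: .......
.......
.......
.......
.......
.......
#......
##.....
.#.....
.#..##.
.##.##.
..#####

Derivation:
Drop 1: S rot3 at col 1 lands with bottom-row=0; cleared 0 line(s) (total 0); column heights now [0 3 2 0 0 0 0], max=3
Drop 2: S rot3 at col 0 lands with bottom-row=3; cleared 0 line(s) (total 0); column heights now [6 5 2 0 0 0 0], max=6
Drop 3: L rot1 at col 5 lands with bottom-row=0; cleared 0 line(s) (total 0); column heights now [6 5 2 0 0 3 1], max=6
Drop 4: J rot3 at col 3 lands with bottom-row=0; cleared 0 line(s) (total 0); column heights now [6 5 2 1 3 3 1], max=6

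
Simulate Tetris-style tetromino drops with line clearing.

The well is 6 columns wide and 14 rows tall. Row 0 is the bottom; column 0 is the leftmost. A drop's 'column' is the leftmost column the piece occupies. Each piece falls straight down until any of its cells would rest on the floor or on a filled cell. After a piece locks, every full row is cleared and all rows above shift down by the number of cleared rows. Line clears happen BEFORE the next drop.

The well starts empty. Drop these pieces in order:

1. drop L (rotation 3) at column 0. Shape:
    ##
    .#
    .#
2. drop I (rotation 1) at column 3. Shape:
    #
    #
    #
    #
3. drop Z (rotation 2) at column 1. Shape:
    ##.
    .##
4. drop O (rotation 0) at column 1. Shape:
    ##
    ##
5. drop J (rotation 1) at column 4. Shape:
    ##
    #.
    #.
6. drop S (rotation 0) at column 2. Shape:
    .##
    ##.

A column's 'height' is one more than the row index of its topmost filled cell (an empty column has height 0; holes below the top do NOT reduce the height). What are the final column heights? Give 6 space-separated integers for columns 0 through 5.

Drop 1: L rot3 at col 0 lands with bottom-row=0; cleared 0 line(s) (total 0); column heights now [3 3 0 0 0 0], max=3
Drop 2: I rot1 at col 3 lands with bottom-row=0; cleared 0 line(s) (total 0); column heights now [3 3 0 4 0 0], max=4
Drop 3: Z rot2 at col 1 lands with bottom-row=4; cleared 0 line(s) (total 0); column heights now [3 6 6 5 0 0], max=6
Drop 4: O rot0 at col 1 lands with bottom-row=6; cleared 0 line(s) (total 0); column heights now [3 8 8 5 0 0], max=8
Drop 5: J rot1 at col 4 lands with bottom-row=0; cleared 0 line(s) (total 0); column heights now [3 8 8 5 3 3], max=8
Drop 6: S rot0 at col 2 lands with bottom-row=8; cleared 0 line(s) (total 0); column heights now [3 8 9 10 10 3], max=10

Answer: 3 8 9 10 10 3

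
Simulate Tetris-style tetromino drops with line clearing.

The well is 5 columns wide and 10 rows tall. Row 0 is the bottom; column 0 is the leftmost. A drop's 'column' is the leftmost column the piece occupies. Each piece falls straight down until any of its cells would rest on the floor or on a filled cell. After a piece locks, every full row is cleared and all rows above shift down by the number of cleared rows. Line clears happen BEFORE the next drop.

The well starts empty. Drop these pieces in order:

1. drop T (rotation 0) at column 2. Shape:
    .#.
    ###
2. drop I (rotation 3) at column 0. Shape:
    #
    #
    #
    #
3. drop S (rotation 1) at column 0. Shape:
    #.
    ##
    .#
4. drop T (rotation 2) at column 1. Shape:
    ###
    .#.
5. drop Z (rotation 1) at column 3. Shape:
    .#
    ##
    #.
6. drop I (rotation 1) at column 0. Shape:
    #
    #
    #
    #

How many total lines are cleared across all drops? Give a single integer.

Drop 1: T rot0 at col 2 lands with bottom-row=0; cleared 0 line(s) (total 0); column heights now [0 0 1 2 1], max=2
Drop 2: I rot3 at col 0 lands with bottom-row=0; cleared 0 line(s) (total 0); column heights now [4 0 1 2 1], max=4
Drop 3: S rot1 at col 0 lands with bottom-row=3; cleared 0 line(s) (total 0); column heights now [6 5 1 2 1], max=6
Drop 4: T rot2 at col 1 lands with bottom-row=4; cleared 0 line(s) (total 0); column heights now [6 6 6 6 1], max=6
Drop 5: Z rot1 at col 3 lands with bottom-row=6; cleared 0 line(s) (total 0); column heights now [6 6 6 8 9], max=9
Drop 6: I rot1 at col 0 lands with bottom-row=6; cleared 0 line(s) (total 0); column heights now [10 6 6 8 9], max=10

Answer: 0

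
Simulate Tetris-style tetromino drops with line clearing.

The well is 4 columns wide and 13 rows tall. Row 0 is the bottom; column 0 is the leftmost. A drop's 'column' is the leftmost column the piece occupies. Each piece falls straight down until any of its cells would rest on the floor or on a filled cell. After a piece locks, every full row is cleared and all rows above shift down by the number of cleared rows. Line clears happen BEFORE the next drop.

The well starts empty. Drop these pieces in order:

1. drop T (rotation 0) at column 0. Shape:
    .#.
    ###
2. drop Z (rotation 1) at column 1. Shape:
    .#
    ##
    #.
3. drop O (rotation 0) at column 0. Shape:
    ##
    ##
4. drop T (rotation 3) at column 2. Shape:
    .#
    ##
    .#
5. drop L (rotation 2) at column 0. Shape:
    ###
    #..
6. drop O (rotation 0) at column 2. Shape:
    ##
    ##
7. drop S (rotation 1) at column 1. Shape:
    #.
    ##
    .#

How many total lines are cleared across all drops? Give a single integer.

Drop 1: T rot0 at col 0 lands with bottom-row=0; cleared 0 line(s) (total 0); column heights now [1 2 1 0], max=2
Drop 2: Z rot1 at col 1 lands with bottom-row=2; cleared 0 line(s) (total 0); column heights now [1 4 5 0], max=5
Drop 3: O rot0 at col 0 lands with bottom-row=4; cleared 0 line(s) (total 0); column heights now [6 6 5 0], max=6
Drop 4: T rot3 at col 2 lands with bottom-row=4; cleared 2 line(s) (total 2); column heights now [1 4 4 5], max=5
Drop 5: L rot2 at col 0 lands with bottom-row=3; cleared 1 line(s) (total 3); column heights now [4 4 4 0], max=4
Drop 6: O rot0 at col 2 lands with bottom-row=4; cleared 0 line(s) (total 3); column heights now [4 4 6 6], max=6
Drop 7: S rot1 at col 1 lands with bottom-row=6; cleared 0 line(s) (total 3); column heights now [4 9 8 6], max=9

Answer: 3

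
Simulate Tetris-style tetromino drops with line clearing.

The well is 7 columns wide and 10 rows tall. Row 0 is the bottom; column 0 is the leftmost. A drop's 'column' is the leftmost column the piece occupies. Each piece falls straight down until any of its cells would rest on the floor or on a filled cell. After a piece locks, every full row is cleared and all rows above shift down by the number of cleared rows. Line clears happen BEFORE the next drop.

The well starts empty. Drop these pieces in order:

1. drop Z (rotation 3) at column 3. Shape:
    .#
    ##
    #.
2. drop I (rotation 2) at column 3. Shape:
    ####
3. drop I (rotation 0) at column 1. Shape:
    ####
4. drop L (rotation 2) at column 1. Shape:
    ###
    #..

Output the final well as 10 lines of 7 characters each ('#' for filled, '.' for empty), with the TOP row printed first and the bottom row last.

Answer: .......
.......
.......
.###...
.#.....
.####..
...####
....#..
...##..
...#...

Derivation:
Drop 1: Z rot3 at col 3 lands with bottom-row=0; cleared 0 line(s) (total 0); column heights now [0 0 0 2 3 0 0], max=3
Drop 2: I rot2 at col 3 lands with bottom-row=3; cleared 0 line(s) (total 0); column heights now [0 0 0 4 4 4 4], max=4
Drop 3: I rot0 at col 1 lands with bottom-row=4; cleared 0 line(s) (total 0); column heights now [0 5 5 5 5 4 4], max=5
Drop 4: L rot2 at col 1 lands with bottom-row=5; cleared 0 line(s) (total 0); column heights now [0 7 7 7 5 4 4], max=7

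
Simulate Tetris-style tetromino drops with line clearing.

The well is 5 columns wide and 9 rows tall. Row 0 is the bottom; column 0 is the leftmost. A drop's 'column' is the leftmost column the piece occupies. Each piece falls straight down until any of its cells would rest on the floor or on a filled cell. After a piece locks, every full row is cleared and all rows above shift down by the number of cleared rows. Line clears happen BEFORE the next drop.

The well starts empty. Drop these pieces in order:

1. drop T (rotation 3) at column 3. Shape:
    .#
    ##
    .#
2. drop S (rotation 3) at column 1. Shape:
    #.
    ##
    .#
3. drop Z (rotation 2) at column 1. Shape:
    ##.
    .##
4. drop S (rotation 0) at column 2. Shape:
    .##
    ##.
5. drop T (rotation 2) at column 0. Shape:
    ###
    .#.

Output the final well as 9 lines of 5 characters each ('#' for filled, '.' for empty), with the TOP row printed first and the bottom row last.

Answer: .....
.....
.....
.....
.###.
.##..
.####
.####
..#.#

Derivation:
Drop 1: T rot3 at col 3 lands with bottom-row=0; cleared 0 line(s) (total 0); column heights now [0 0 0 2 3], max=3
Drop 2: S rot3 at col 1 lands with bottom-row=0; cleared 0 line(s) (total 0); column heights now [0 3 2 2 3], max=3
Drop 3: Z rot2 at col 1 lands with bottom-row=2; cleared 0 line(s) (total 0); column heights now [0 4 4 3 3], max=4
Drop 4: S rot0 at col 2 lands with bottom-row=4; cleared 0 line(s) (total 0); column heights now [0 4 5 6 6], max=6
Drop 5: T rot2 at col 0 lands with bottom-row=4; cleared 1 line(s) (total 1); column heights now [0 5 5 5 3], max=5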